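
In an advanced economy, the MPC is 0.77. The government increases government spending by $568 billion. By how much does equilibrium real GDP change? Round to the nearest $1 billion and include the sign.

Government-spending multiplier = 1/(1 − MPC) = 1/(1 − 0.77) = 1/0.23 ≈ 4.348.
ΔY = k × ΔG = (+$568 billion) / 0.23 ≈ +$2,470 billion.

+$2,470 billion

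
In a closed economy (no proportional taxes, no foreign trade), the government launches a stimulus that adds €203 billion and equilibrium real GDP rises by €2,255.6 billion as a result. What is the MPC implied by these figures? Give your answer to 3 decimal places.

0.910

Implied spending multiplier k = ΔY/ΔG = 2,255.6/203 ≈ 11.1113.
Since k = 1/(1 − MPC), MPC = 1 − 1/k = 1 − ΔG/ΔY = 1 − 203/2,255.6 ≈ 0.910.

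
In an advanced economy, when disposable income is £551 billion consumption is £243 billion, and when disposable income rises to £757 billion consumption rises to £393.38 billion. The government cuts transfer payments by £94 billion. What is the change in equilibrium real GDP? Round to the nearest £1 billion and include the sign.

−£254 billion

MPC = ΔC/ΔYd = (393.38 − 243)/(757 − 551) = 150.38/206 = 0.73.
The transfer change shifts disposable income by −£94 billion, so first-round consumption changes by c·ΔTR = 0.73 × (−£94 billion) = −£68.62 billion.
Expenditure multiplier = 1/(1 − MPC) = 1/(1 − 0.73) = 1/0.27 ≈ 3.704.
The transfer multiplier is c × k ≈ 2.704, so ΔY = k × (c·ΔTR) = (−£68.62 billion) / 0.27 ≈ −£254 billion.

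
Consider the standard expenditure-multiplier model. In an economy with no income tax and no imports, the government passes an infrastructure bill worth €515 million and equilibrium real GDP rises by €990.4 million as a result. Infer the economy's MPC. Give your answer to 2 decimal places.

Implied spending multiplier k = ΔY/ΔG = 990.4/515 ≈ 1.9231.
Since k = 1/(1 − MPC), MPC = 1 − 1/k = 1 − ΔG/ΔY = 1 − 515/990.4 ≈ 0.48.

0.48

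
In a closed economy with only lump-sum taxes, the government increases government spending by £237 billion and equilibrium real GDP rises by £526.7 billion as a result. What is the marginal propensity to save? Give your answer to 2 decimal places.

Implied spending multiplier k = ΔY/ΔG = 526.7/237 ≈ 2.2224.
Since k = 1/(1 − MPC), MPC = 1 − 1/k = 1 − ΔG/ΔY = 1 − 237/526.7 ≈ 0.55.
MPS = 1 − MPC = 0.45.

0.45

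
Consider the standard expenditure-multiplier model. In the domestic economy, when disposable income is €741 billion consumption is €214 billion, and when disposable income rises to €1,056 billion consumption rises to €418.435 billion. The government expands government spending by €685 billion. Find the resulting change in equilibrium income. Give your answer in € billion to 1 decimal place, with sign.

+€1,951.6 billion

MPC = ΔC/ΔYd = (418.435 − 214)/(1,056 − 741) = 204.435/315 = 0.649.
Expenditure multiplier = 1/(1 − MPC) = 1/(1 − 0.649) = 1/0.351 ≈ 2.849.
ΔY = k × ΔG = (+€685 billion) / 0.351 ≈ +€1,951.6 billion.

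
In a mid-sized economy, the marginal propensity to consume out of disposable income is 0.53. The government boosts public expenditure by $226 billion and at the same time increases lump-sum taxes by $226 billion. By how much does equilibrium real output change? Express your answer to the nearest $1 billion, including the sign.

+$226 billion

Expenditure multiplier = 1/(1 − MPC) = 1/(1 − 0.53) = 1/0.47 ≈ 2.128.
ΔG contributes k·ΔG = (+$226 billion) / 0.47 ≈ +$480.9 billion.
ΔT of +$226 billion changes first-round spending by −c·ΔT = −$119.78 billion, contributing k·(−c·ΔT) = (−$119.78 billion) / 0.47 ≈ −$254.9 billion.
With ΔG = ΔT and no other leakages, the balanced-budget multiplier is 1, so ΔY = ΔG = +$226 billion.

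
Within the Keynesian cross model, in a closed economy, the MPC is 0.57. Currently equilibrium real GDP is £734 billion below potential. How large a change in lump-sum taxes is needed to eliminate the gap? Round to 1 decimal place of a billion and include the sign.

−£553.7 billion

Spending multiplier = 1/(1 − MPC) = 1/(1 − 0.57) = 1/0.43 ≈ 2.326.
Tax multiplier = −c·k = −0.57/0.43 ≈ −1.326. Need ΔY = +£734 billion, so ΔT = ΔY/(−c·k) = −(+£734 billion) × 0.43 / 0.57 ≈ −£553.7 billion.
The government should cut lump-sum taxes by £553.7 billion.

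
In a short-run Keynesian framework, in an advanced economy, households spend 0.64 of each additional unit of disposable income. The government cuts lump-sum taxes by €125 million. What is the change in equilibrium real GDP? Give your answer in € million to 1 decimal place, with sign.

A lump-sum tax change of −€125 million shifts disposable income by +€125 million; first-round consumption changes by −c × ΔT = −0.64 × (−€125 million) = +€80 million.
Expenditure multiplier = 1/(1 − MPC) = 1/(1 − 0.64) = 1/0.36 ≈ 2.778.
The tax multiplier is −c × k ≈ −1.778, so ΔY = k × (−c·ΔT) = (+€80 million) / 0.36 ≈ +€222.2 million.

+€222.2 million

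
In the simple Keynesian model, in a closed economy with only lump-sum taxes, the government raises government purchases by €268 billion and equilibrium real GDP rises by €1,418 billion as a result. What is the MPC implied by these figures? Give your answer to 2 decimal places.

0.81

Implied spending multiplier k = ΔY/ΔG = 1,418/268 ≈ 5.291.
Since k = 1/(1 − MPC), MPC = 1 − 1/k = 1 − ΔG/ΔY = 1 − 268/1,418 ≈ 0.81.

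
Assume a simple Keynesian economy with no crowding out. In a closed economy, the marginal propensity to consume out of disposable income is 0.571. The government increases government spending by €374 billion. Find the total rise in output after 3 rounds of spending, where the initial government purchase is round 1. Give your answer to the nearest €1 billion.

Round 1 adds ΔG = €374 billion; each later round is MPC = 0.571 times the previous.
After 3 rounds: 374 + 213.554 + 121.939334 = ΔG·(1 − c^3)/(1 − c) = 374 × (1 − 0.186169411)/0.429 ≈ €709 billion.

€709 billion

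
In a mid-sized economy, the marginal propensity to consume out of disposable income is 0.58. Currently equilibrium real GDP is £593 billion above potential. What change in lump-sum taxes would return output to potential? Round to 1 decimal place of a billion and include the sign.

+£429.4 billion

Spending multiplier = 1/(1 − MPC) = 1/(1 − 0.58) = 1/0.42 ≈ 2.381.
Tax multiplier = −c·k = −0.58/0.42 ≈ −1.381. Need ΔY = −£593 billion, so ΔT = ΔY/(−c·k) = −(−£593 billion) × 0.42 / 0.58 ≈ +£429.4 billion.
The government should raise lump-sum taxes by £429.4 billion.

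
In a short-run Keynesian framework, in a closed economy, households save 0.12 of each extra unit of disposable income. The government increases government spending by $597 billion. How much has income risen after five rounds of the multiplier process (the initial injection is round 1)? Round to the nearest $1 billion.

MPC = 1 − MPS = 1 − 0.12 = 0.88.
Round 1 adds ΔG = $597 billion; each later round is MPC = 0.88 times the previous.
After 5 rounds: 597 + 525.36 + 462.3168 + 406.838784 + 358.01812992 = ΔG·(1 − c^5)/(1 − c) = 597 × (1 − 0.5277319168)/0.12 ≈ $2,350 billion.

$2,350 billion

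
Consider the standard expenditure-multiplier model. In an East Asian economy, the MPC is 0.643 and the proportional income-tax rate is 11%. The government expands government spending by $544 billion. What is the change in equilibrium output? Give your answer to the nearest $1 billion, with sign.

+$1,272 billion

Spending multiplier = 1/(1 − c(1−t)) = 1/(1 − 0.643×0.89) = 1/0.42773 ≈ 2.338.
ΔY = k × ΔG = (+$544 billion) / 0.42773 ≈ +$1,272 billion.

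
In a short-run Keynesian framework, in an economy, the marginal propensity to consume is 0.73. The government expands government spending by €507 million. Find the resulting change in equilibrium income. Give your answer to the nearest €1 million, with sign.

+€1,878 million

Government-spending multiplier = 1/(1 − MPC) = 1/(1 − 0.73) = 1/0.27 ≈ 3.704.
ΔY = k × ΔG = (+€507 million) / 0.27 ≈ +€1,878 million.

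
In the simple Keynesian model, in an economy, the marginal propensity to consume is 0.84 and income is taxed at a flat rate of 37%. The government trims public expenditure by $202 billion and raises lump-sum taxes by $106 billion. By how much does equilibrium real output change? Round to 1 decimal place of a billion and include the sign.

−$618.2 billion

Expenditure multiplier = 1/(1 − c(1−t)) = 1/(1 − 0.84×0.63) = 1/0.4708 ≈ 2.124.
ΔG contributes k·ΔG = (−$202 billion) / 0.4708 ≈ −$429.1 billion.
ΔT of +$106 billion changes first-round spending by −c·ΔT = −$89.04 billion, contributing k·(−c·ΔT) = (−$89.04 billion) / 0.4708 ≈ −$189.1 billion.
Net ΔY = k(ΔG − c·ΔT) = (−$291.04 billion) / 0.4708 ≈ −$618.2 billion.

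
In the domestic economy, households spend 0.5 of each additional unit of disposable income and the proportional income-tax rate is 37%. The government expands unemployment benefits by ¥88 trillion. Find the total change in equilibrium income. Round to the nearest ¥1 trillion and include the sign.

The transfer change shifts disposable income by +¥88 trillion, so first-round consumption changes by c·ΔTR = 0.5 × (+¥88 trillion) = +¥44 trillion.
Expenditure multiplier = 1/(1 − c(1−t)) = 1/(1 − 0.5×0.63) = 1/0.685 ≈ 1.46.
The transfer multiplier is c × k ≈ 0.73, so ΔY = k × (c·ΔTR) = (+¥44 trillion) / 0.685 ≈ +¥64 trillion.

+¥64 trillion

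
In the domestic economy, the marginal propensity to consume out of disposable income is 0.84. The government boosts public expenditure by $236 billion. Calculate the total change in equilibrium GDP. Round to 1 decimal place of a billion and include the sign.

+$1,475.0 billion

Expenditure multiplier = 1/(1 − MPC) = 1/(1 − 0.84) = 1/0.16 = 6.25.
ΔY = k × ΔG = (+$236 billion) / 0.16 = +$1,475 billion.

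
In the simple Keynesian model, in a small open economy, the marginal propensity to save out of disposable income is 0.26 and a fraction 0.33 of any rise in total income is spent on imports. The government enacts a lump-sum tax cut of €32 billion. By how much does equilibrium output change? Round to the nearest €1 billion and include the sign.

MPC = 1 − MPS = 1 − 0.26 = 0.74.
A lump-sum tax change of −€32 billion shifts disposable income by +€32 billion; first-round consumption changes by −c × ΔT = −0.74 × (−€32 billion) = +€23.68 billion.
Expenditure multiplier = 1/(1 − c + m) = 1/(1 − 0.74 + 0.33) = 1/0.59 ≈ 1.695.
The tax multiplier is −c × k ≈ −1.254, so ΔY = k × (−c·ΔT) = (+€23.68 billion) / 0.59 ≈ +€40 billion.

+€40 billion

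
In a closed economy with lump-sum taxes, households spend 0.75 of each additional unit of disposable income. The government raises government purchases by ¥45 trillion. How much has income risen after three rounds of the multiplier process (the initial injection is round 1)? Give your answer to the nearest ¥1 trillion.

¥104 trillion

Round 1 adds ΔG = ¥45 trillion; each later round is MPC = 0.75 times the previous.
After 3 rounds: 45 + 33.75 + 25.3125 = ΔG·(1 − c^3)/(1 − c) = 45 × (1 − 0.421875)/0.25 ≈ ¥104 trillion.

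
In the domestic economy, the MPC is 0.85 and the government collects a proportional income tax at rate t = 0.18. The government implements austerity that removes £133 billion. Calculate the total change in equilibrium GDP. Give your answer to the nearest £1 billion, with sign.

−£439 billion

Government-spending multiplier = 1/(1 − c(1−t)) = 1/(1 − 0.85×0.82) = 1/0.303 ≈ 3.3.
ΔY = k × ΔG = (−£133 billion) / 0.303 ≈ −£439 billion.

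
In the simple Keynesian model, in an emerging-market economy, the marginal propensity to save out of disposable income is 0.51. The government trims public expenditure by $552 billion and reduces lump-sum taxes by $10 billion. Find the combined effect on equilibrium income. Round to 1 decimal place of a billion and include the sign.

MPC = 1 − MPS = 1 − 0.51 = 0.49.
Expenditure multiplier = 1/(1 − MPC) = 1/(1 − 0.49) = 1/0.51 ≈ 1.961.
ΔG contributes k·ΔG = (−$552 billion) / 0.51 ≈ −$1,082.4 billion.
ΔT of −$10 billion changes first-round spending by −c·ΔT = +$4.9 billion, contributing k·(−c·ΔT) = (+$4.9 billion) / 0.51 ≈ +$9.6 billion.
Net ΔY = k(ΔG − c·ΔT) = (−$547.1 billion) / 0.51 ≈ −$1,072.7 billion.

−$1,072.7 billion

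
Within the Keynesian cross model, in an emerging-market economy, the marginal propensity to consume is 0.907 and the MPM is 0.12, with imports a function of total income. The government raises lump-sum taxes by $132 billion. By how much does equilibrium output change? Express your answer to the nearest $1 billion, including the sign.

−$562 billion

A lump-sum tax change of +$132 billion shifts disposable income by −$132 billion; first-round consumption changes by −c × ΔT = −0.907 × (+$132 billion) = −$119.724 billion.
Expenditure multiplier = 1/(1 − c + m) = 1/(1 − 0.907 + 0.12) = 1/0.213 ≈ 4.695.
The tax multiplier is −c × k ≈ −4.258, so ΔY = k × (−c·ΔT) = (−$119.724 billion) / 0.213 ≈ −$562 billion.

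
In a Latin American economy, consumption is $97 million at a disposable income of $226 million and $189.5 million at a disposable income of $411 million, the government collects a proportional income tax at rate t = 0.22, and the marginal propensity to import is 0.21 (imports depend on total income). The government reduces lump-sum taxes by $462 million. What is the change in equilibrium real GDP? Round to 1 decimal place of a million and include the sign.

MPC = ΔC/ΔYd = (189.5 − 97)/(411 − 226) = 92.5/185 = 0.5.
A lump-sum tax change of −$462 million shifts disposable income by +$462 million; first-round consumption changes by −c × ΔT = −0.5 × (−$462 million) = +$231 million.
Expenditure multiplier = 1/(1 − c(1−t) + m) = 1/(1 − 0.5×0.78 + 0.21) = 1/0.82 ≈ 1.22.
The tax multiplier is −c × k ≈ −0.61, so ΔY = k × (−c·ΔT) = (+$231 million) / 0.82 ≈ +$281.7 million.

+$281.7 million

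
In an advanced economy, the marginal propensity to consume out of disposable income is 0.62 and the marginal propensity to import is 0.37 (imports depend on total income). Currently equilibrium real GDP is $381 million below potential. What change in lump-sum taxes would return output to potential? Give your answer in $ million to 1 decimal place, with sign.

−$460.9 million

Spending multiplier = 1/(1 − c + m) = 1/(1 − 0.62 + 0.37) = 1/0.75 ≈ 1.333.
Tax multiplier = −c·k = −0.62/0.75 ≈ −0.827. Need ΔY = +$381 million, so ΔT = ΔY/(−c·k) = −(+$381 million) × 0.75 / 0.62 ≈ −$460.9 million.
The government should cut lump-sum taxes by $460.9 million.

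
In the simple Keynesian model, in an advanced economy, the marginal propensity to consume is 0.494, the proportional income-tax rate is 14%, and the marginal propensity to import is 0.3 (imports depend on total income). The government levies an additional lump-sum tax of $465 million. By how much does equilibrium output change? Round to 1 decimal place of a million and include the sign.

A lump-sum tax change of +$465 million shifts disposable income by −$465 million; first-round consumption changes by −c × ΔT = −0.494 × (+$465 million) = −$229.71 million.
Expenditure multiplier = 1/(1 − c(1−t) + m) = 1/(1 − 0.494×0.86 + 0.3) = 1/0.87516 ≈ 1.143.
The tax multiplier is −c × k ≈ −0.564, so ΔY = k × (−c·ΔT) = (−$229.71 million) / 0.87516 ≈ −$262.5 million.

−$262.5 million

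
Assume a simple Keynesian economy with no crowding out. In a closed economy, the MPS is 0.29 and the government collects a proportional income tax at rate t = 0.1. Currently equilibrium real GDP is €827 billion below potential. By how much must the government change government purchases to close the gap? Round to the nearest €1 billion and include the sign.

+€299 billion

MPC = 1 − MPS = 1 − 0.29 = 0.71.
Spending multiplier = 1/(1 − c(1−t)) = 1/(1 − 0.71×0.9) = 1/0.361 ≈ 2.77.
Need ΔY = +€827 billion, so ΔG = ΔY/k = (+€827 billion) × 0.361 ≈ +€299 billion.
The government should increase government purchases by €299 billion.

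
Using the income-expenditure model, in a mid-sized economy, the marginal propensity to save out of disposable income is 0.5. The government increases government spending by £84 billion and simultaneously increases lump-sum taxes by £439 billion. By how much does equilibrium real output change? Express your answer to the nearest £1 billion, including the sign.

−£271 billion

MPC = 1 − MPS = 1 − 0.5 = 0.5.
Expenditure multiplier = 1/(1 − MPC) = 1/(1 − 0.5) = 1/0.5 = 2.
ΔG contributes k·ΔG = (+£84 billion) / 0.5 = +£168 billion.
ΔT of +£439 billion changes first-round spending by −c·ΔT = −£219.5 billion, contributing k·(−c·ΔT) = (−£219.5 billion) / 0.5 = −£439 billion.
Net ΔY = k(ΔG − c·ΔT) = (−£135.5 billion) / 0.5 = −£271 billion.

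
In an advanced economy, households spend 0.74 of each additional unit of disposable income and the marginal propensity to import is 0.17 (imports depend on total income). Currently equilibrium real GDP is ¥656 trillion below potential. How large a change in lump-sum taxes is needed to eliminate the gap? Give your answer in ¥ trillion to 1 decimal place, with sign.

−¥381.2 trillion

Spending multiplier = 1/(1 − c + m) = 1/(1 − 0.74 + 0.17) = 1/0.43 ≈ 2.326.
Tax multiplier = −c·k = −0.74/0.43 ≈ −1.721. Need ΔY = +¥656 trillion, so ΔT = ΔY/(−c·k) = −(+¥656 trillion) × 0.43 / 0.74 ≈ −¥381.2 trillion.
The government should cut lump-sum taxes by ¥381.2 trillion.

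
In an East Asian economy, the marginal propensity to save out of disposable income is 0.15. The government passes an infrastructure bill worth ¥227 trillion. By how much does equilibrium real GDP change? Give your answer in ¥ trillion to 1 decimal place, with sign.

MPC = 1 − MPS = 1 − 0.15 = 0.85.
Government-spending multiplier = 1/(1 − MPC) = 1/(1 − 0.85) = 1/0.15 ≈ 6.667.
ΔY = k × ΔG = (+¥227 trillion) / 0.15 ≈ +¥1,513.3 trillion.

+¥1,513.3 trillion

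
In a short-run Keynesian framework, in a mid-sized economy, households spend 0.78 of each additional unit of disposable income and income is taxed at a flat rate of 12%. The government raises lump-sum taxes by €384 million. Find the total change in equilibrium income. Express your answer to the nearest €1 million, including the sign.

A lump-sum tax change of +€384 million shifts disposable income by −€384 million; first-round consumption changes by −c × ΔT = −0.78 × (+€384 million) = −€299.52 million.
Expenditure multiplier = 1/(1 − c(1−t)) = 1/(1 − 0.78×0.88) = 1/0.3136 ≈ 3.189.
The tax multiplier is −c × k ≈ −2.487, so ΔY = k × (−c·ΔT) = (−€299.52 million) / 0.3136 ≈ −€955 million.

−€955 million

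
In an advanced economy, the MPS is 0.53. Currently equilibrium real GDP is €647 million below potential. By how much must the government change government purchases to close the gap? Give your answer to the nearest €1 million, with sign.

+€343 million

MPC = 1 − MPS = 1 − 0.53 = 0.47.
Spending multiplier = 1/(1 − MPC) = 1/(1 − 0.47) = 1/0.53 ≈ 1.887.
Need ΔY = +€647 million, so ΔG = ΔY/k = (+€647 million) × 0.53 ≈ +€343 million.
The government should increase government purchases by €343 million.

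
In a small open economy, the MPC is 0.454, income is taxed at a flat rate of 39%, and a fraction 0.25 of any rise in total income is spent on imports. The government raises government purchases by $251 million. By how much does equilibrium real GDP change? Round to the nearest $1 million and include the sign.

+$258 million

Expenditure multiplier = 1/(1 − c(1−t) + m) = 1/(1 − 0.454×0.61 + 0.25) = 1/0.97306 ≈ 1.028.
ΔY = k × ΔG = (+$251 million) / 0.97306 ≈ +$258 million.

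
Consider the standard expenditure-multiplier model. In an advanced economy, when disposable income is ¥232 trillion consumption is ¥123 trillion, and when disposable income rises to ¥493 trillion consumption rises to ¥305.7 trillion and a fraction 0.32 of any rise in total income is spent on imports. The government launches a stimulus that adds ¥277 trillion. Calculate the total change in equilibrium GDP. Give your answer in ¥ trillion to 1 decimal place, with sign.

MPC = ΔC/ΔYd = (305.7 − 123)/(493 − 232) = 182.7/261 = 0.7.
Government-spending multiplier = 1/(1 − c + m) = 1/(1 − 0.7 + 0.32) = 1/0.62 ≈ 1.613.
ΔY = k × ΔG = (+¥277 trillion) / 0.62 ≈ +¥446.8 trillion.

+¥446.8 trillion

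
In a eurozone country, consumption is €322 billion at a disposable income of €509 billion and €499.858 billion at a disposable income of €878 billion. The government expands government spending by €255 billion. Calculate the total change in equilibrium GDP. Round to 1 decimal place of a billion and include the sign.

MPC = ΔC/ΔYd = (499.858 − 322)/(878 − 509) = 177.858/369 = 0.482.
Expenditure multiplier = 1/(1 − MPC) = 1/(1 − 0.482) = 1/0.518 ≈ 1.931.
ΔY = k × ΔG = (+€255 billion) / 0.518 ≈ +€492.3 billion.

+€492.3 billion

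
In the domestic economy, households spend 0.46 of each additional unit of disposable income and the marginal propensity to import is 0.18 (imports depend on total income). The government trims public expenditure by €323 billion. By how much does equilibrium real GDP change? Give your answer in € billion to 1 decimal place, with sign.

−€448.6 billion

Expenditure multiplier = 1/(1 − c + m) = 1/(1 − 0.46 + 0.18) = 1/0.72 ≈ 1.389.
ΔY = k × ΔG = (−€323 billion) / 0.72 ≈ −€448.6 billion.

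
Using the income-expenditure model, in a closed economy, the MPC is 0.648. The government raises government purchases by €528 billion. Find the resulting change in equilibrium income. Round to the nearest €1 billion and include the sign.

+€1,500 billion

Government-spending multiplier = 1/(1 − MPC) = 1/(1 − 0.648) = 1/0.352 ≈ 2.841.
ΔY = k × ΔG = (+€528 billion) / 0.352 = +€1,500 billion.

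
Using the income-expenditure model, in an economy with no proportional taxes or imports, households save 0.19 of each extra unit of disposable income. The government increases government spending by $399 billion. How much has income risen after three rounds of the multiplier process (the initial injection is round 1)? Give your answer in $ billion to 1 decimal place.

$984.0 billion

MPC = 1 − MPS = 1 − 0.19 = 0.81.
Round 1 adds ΔG = $399 billion; each later round is MPC = 0.81 times the previous.
After 3 rounds: 399 + 323.19 + 261.7839 = ΔG·(1 − c^3)/(1 − c) = 399 × (1 − 0.531441)/0.19 ≈ $984 billion.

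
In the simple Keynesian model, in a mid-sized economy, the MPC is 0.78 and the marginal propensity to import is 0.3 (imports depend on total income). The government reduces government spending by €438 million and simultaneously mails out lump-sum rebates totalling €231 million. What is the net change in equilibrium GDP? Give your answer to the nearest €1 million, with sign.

Expenditure multiplier = 1/(1 − c + m) = 1/(1 − 0.78 + 0.3) = 1/0.52 ≈ 1.923.
ΔG contributes k·ΔG = (−€438 million) / 0.52 ≈ −€842.3 million.
ΔT of −€231 million changes first-round spending by −c·ΔT = +€180.18 million, contributing k·(−c·ΔT) = (+€180.18 million) / 0.52 = +€346.5 million.
Net ΔY = k(ΔG − c·ΔT) = (−€257.82 million) / 0.52 ≈ −€496 million.

−€496 million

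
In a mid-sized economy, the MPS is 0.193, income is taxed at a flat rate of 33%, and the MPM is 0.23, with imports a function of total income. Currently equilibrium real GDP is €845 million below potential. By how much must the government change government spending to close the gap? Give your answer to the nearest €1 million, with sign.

MPC = 1 − MPS = 1 − 0.193 = 0.807.
Spending multiplier = 1/(1 − c(1−t) + m) = 1/(1 − 0.807×0.67 + 0.23) = 1/0.68931 ≈ 1.451.
Need ΔY = +€845 million, so ΔG = ΔY/k = (+€845 million) × 0.68931 ≈ +€582 million.
The government should increase government spending by €582 million.

+€582 million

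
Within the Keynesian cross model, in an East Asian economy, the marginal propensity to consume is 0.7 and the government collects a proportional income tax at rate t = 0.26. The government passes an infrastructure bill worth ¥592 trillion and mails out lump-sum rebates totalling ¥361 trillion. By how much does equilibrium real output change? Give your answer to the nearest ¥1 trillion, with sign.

Expenditure multiplier = 1/(1 − c(1−t)) = 1/(1 − 0.7×0.74) = 1/0.482 ≈ 2.075.
ΔG contributes k·ΔG = (+¥592 trillion) / 0.482 ≈ +¥1,228.2 trillion.
ΔT of −¥361 trillion changes first-round spending by −c·ΔT = +¥252.7 trillion, contributing k·(−c·ΔT) = (+¥252.7 trillion) / 0.482 ≈ +¥524.3 trillion.
Net ΔY = k(ΔG − c·ΔT) = (+¥844.7 trillion) / 0.482 ≈ +¥1,752 trillion.

+¥1,752 trillion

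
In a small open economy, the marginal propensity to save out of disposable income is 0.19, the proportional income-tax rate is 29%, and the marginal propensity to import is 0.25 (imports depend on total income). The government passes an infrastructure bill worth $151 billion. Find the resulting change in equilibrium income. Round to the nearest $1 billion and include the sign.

+$224 billion

MPC = 1 − MPS = 1 − 0.19 = 0.81.
Spending multiplier = 1/(1 − c(1−t) + m) = 1/(1 − 0.81×0.71 + 0.25) = 1/0.6749 ≈ 1.482.
ΔY = k × ΔG = (+$151 billion) / 0.6749 ≈ +$224 billion.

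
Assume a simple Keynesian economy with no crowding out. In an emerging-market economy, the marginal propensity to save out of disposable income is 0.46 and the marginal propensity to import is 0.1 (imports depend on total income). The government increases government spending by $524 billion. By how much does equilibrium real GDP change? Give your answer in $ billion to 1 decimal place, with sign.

+$935.7 billion

MPC = 1 − MPS = 1 − 0.46 = 0.54.
Government-spending multiplier = 1/(1 − c + m) = 1/(1 − 0.54 + 0.1) = 1/0.56 ≈ 1.786.
ΔY = k × ΔG = (+$524 billion) / 0.56 ≈ +$935.7 billion.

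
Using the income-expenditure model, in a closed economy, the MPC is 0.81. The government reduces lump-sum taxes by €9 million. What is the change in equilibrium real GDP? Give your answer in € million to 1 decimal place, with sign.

A lump-sum tax change of −€9 million shifts disposable income by +€9 million; first-round consumption changes by −c × ΔT = −0.81 × (−€9 million) = +€7.29 million.
Expenditure multiplier = 1/(1 − MPC) = 1/(1 − 0.81) = 1/0.19 ≈ 5.263.
The tax multiplier is −c × k ≈ −4.263, so ΔY = k × (−c·ΔT) = (+€7.29 million) / 0.19 ≈ +€38.4 million.

+€38.4 million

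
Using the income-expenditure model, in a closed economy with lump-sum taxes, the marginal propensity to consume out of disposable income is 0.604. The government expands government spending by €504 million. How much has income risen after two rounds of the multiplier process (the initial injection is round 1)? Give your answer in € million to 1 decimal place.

Round 1 adds ΔG = €504 million; each later round is MPC = 0.604 times the previous.
After 2 rounds: 504 + 304.416 = ΔG·(1 − c^2)/(1 − c) = 504 × (1 − 0.364816)/0.396 ≈ €808.4 million.

€808.4 million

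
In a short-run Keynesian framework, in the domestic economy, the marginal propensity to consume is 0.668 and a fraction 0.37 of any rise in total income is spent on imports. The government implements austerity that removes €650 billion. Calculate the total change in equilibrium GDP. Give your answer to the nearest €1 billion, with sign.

Expenditure multiplier = 1/(1 − c + m) = 1/(1 − 0.668 + 0.37) = 1/0.702 ≈ 1.425.
ΔY = k × ΔG = (−€650 billion) / 0.702 ≈ −€926 billion.

−€926 billion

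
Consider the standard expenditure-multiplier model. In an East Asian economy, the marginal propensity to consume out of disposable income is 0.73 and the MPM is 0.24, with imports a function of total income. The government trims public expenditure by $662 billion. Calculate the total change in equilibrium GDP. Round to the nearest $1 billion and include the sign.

−$1,298 billion

Spending multiplier = 1/(1 − c + m) = 1/(1 − 0.73 + 0.24) = 1/0.51 ≈ 1.961.
ΔY = k × ΔG = (−$662 billion) / 0.51 ≈ −$1,298 billion.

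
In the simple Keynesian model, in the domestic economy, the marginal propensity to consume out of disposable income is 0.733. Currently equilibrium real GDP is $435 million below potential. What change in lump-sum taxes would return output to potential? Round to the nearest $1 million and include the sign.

Spending multiplier = 1/(1 − MPC) = 1/(1 − 0.733) = 1/0.267 ≈ 3.745.
Tax multiplier = −c·k = −0.733/0.267 ≈ −2.745. Need ΔY = +$435 million, so ΔT = ΔY/(−c·k) = −(+$435 million) × 0.267 / 0.733 ≈ −$158 million.
The government should cut lump-sum taxes by $158 million.

−$158 million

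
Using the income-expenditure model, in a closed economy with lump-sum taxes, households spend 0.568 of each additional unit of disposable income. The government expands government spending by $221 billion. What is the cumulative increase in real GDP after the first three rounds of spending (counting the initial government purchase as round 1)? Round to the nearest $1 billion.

Round 1 adds ΔG = $221 billion; each later round is MPC = 0.568 times the previous.
After 3 rounds: 221 + 125.528 + 71.299904 = ΔG·(1 − c^3)/(1 − c) = 221 × (1 − 0.183250432)/0.432 ≈ $418 billion.

$418 billion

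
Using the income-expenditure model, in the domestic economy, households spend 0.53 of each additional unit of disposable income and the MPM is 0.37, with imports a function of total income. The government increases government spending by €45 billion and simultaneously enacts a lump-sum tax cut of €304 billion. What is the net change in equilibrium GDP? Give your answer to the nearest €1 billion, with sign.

+€245 billion

Expenditure multiplier = 1/(1 − c + m) = 1/(1 − 0.53 + 0.37) = 1/0.84 ≈ 1.19.
ΔG contributes k·ΔG = (+€45 billion) / 0.84 ≈ +€53.6 billion.
ΔT of −€304 billion changes first-round spending by −c·ΔT = +€161.12 billion, contributing k·(−c·ΔT) = (+€161.12 billion) / 0.84 ≈ +€191.8 billion.
Net ΔY = k(ΔG − c·ΔT) = (+€206.12 billion) / 0.84 ≈ +€245 billion.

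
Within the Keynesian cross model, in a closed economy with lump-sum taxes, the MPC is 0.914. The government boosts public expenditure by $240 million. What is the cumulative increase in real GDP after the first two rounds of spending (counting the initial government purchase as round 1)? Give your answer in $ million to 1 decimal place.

$459.4 million

Round 1 adds ΔG = $240 million; each later round is MPC = 0.914 times the previous.
After 2 rounds: 240 + 219.36 = ΔG·(1 − c^2)/(1 − c) = 240 × (1 − 0.835396)/0.086 ≈ $459.4 million.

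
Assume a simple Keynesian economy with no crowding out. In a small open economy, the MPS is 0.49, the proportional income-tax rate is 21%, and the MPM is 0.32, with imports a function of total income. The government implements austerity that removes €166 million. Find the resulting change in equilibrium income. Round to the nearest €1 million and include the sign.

−€181 million

MPC = 1 − MPS = 1 − 0.49 = 0.51.
Spending multiplier = 1/(1 − c(1−t) + m) = 1/(1 − 0.51×0.79 + 0.32) = 1/0.9171 ≈ 1.09.
ΔY = k × ΔG = (−€166 million) / 0.9171 ≈ −€181 million.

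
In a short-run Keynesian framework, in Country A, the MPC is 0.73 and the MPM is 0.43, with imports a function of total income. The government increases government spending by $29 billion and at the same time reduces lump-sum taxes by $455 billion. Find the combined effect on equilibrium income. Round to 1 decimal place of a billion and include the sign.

Expenditure multiplier = 1/(1 − c + m) = 1/(1 − 0.73 + 0.43) = 1/0.7 ≈ 1.429.
ΔG contributes k·ΔG = (+$29 billion) / 0.7 ≈ +$41.4 billion.
ΔT of −$455 billion changes first-round spending by −c·ΔT = +$332.15 billion, contributing k·(−c·ΔT) = (+$332.15 billion) / 0.7 = +$474.5 billion.
Net ΔY = k(ΔG − c·ΔT) = (+$361.15 billion) / 0.7 ≈ +$515.9 billion.

+$515.9 billion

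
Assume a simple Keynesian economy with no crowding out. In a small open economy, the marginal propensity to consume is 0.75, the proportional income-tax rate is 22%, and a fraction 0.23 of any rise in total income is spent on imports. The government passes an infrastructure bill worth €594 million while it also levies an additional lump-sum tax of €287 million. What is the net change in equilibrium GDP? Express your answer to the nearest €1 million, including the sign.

+€587 million

Expenditure multiplier = 1/(1 − c(1−t) + m) = 1/(1 − 0.75×0.78 + 0.23) = 1/0.645 ≈ 1.55.
ΔG contributes k·ΔG = (+€594 million) / 0.645 ≈ +€920.9 million.
ΔT of +€287 million changes first-round spending by −c·ΔT = −€215.25 million, contributing k·(−c·ΔT) = (−€215.25 million) / 0.645 ≈ −€333.7 million.
Net ΔY = k(ΔG − c·ΔT) = (+€378.75 million) / 0.645 ≈ +€587 million.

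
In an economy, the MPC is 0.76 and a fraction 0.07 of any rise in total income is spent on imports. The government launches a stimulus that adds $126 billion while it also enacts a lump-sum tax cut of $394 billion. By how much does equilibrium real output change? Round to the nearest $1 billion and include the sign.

+$1,372 billion

Expenditure multiplier = 1/(1 − c + m) = 1/(1 − 0.76 + 0.07) = 1/0.31 ≈ 3.226.
ΔG contributes k·ΔG = (+$126 billion) / 0.31 ≈ +$406.5 billion.
ΔT of −$394 billion changes first-round spending by −c·ΔT = +$299.44 billion, contributing k·(−c·ΔT) = (+$299.44 billion) / 0.31 ≈ +$965.9 billion.
Net ΔY = k(ΔG − c·ΔT) = (+$425.44 billion) / 0.31 ≈ +$1,372 billion.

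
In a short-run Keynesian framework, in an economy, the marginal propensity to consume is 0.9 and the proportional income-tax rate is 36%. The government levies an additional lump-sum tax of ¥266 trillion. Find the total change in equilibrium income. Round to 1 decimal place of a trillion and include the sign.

A lump-sum tax change of +¥266 trillion shifts disposable income by −¥266 trillion; first-round consumption changes by −c × ΔT = −0.9 × (+¥266 trillion) = −¥239.4 trillion.
Expenditure multiplier = 1/(1 − c(1−t)) = 1/(1 − 0.9×0.64) = 1/0.424 ≈ 2.358.
The tax multiplier is −c × k ≈ −2.123, so ΔY = k × (−c·ΔT) = (−¥239.4 trillion) / 0.424 ≈ −¥564.6 trillion.

−¥564.6 trillion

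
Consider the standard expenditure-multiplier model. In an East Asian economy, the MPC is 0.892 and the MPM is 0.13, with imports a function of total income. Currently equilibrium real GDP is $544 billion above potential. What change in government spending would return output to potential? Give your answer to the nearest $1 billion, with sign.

Spending multiplier = 1/(1 − c + m) = 1/(1 − 0.892 + 0.13) = 1/0.238 ≈ 4.202.
Need ΔY = −$544 billion, so ΔG = ΔY/k = (−$544 billion) × 0.238 ≈ −$129 billion.
The government should cut government spending by $129 billion.

−$129 billion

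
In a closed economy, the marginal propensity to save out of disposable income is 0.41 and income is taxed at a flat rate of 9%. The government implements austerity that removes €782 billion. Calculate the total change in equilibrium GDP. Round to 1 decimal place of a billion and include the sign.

−€1,688.6 billion

MPC = 1 − MPS = 1 − 0.41 = 0.59.
Government-spending multiplier = 1/(1 − c(1−t)) = 1/(1 − 0.59×0.91) = 1/0.4631 ≈ 2.159.
ΔY = k × ΔG = (−€782 billion) / 0.4631 ≈ −€1,688.6 billion.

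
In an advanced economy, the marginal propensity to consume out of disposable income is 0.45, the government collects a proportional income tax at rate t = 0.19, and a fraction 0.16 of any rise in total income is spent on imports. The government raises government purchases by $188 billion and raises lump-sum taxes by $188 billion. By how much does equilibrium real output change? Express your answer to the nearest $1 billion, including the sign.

+$130 billion

Expenditure multiplier = 1/(1 − c(1−t) + m) = 1/(1 − 0.45×0.81 + 0.16) = 1/0.7955 ≈ 1.257.
ΔG contributes k·ΔG = (+$188 billion) / 0.7955 ≈ +$236.3 billion.
ΔT of +$188 billion changes first-round spending by −c·ΔT = −$84.6 billion, contributing k·(−c·ΔT) = (−$84.6 billion) / 0.7955 ≈ −$106.3 billion.
Net ΔY = k(ΔG − c·ΔT) = (+$103.4 billion) / 0.7955 ≈ +$130 billion.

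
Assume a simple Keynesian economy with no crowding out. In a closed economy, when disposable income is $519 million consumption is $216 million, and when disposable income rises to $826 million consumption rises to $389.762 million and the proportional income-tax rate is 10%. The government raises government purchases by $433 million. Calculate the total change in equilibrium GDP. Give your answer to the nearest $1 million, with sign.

+$883 million

MPC = ΔC/ΔYd = (389.762 − 216)/(826 − 519) = 173.762/307 = 0.566.
Spending multiplier = 1/(1 − c(1−t)) = 1/(1 − 0.566×0.9) = 1/0.4906 ≈ 2.038.
ΔY = k × ΔG = (+$433 million) / 0.4906 ≈ +$883 million.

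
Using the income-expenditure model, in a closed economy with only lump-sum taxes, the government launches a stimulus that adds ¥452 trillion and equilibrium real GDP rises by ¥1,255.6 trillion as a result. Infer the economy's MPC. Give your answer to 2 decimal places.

Implied spending multiplier k = ΔY/ΔG = 1,255.6/452 ≈ 2.7779.
Since k = 1/(1 − MPC), MPC = 1 − 1/k = 1 − ΔG/ΔY = 1 − 452/1,255.6 ≈ 0.64.

0.64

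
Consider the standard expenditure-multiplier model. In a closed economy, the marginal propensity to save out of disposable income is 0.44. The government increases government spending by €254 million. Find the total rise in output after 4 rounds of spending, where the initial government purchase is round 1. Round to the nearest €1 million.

€521 million

MPC = 1 − MPS = 1 − 0.44 = 0.56.
Round 1 adds ΔG = €254 million; each later round is MPC = 0.56 times the previous.
After 4 rounds: 254 + 142.24 + 79.6544 + 44.606464 = ΔG·(1 − c^4)/(1 − c) = 254 × (1 − 0.09834496)/0.44 ≈ €521 million.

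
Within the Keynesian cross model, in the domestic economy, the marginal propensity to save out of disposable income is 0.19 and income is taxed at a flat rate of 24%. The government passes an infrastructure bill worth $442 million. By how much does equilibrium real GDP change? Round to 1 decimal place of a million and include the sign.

+$1,149.8 million

MPC = 1 − MPS = 1 − 0.19 = 0.81.
Government-spending multiplier = 1/(1 − c(1−t)) = 1/(1 − 0.81×0.76) = 1/0.3844 ≈ 2.601.
ΔY = k × ΔG = (+$442 million) / 0.3844 ≈ +$1,149.8 million.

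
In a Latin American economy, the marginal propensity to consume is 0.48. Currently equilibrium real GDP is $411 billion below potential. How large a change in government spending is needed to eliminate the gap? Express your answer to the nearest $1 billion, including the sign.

Spending multiplier = 1/(1 − MPC) = 1/(1 − 0.48) = 1/0.52 ≈ 1.923.
Need ΔY = +$411 billion, so ΔG = ΔY/k = (+$411 billion) × 0.52 ≈ +$214 billion.
The government should increase government spending by $214 billion.

+$214 billion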